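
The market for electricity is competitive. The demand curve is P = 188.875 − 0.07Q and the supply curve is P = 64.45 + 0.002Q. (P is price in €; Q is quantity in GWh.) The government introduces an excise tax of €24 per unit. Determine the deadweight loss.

Competitive equilibrium: 188.875 − 0.07Q = 64.45 + 0.002Q → Q* = 1728.125, P* = 67.9063.
With the tax, the buyer price exceeds the seller price by 24: (188.875 − 0.07Q) − (64.45 + 0.002Q) = 24 → Q' = 1394.7917.
ΔQ = 1728.125 − 1394.7917 = 333.3333; the wedge equals the tax, 24.
DWL = ½ × 333.3333 × 24 = €4000.

€4000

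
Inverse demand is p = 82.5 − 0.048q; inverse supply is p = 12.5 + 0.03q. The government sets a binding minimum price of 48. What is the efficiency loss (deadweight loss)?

Competitive equilibrium: 82.5 − 0.048q = 12.5 + 0.03q → q* = 897.4359, p* = 39.4231.
At the floor p = 48, quantity demanded = (82.5 − 48)/0.048 = 718.75.
Sellers' marginal cost at q' = 718.75: 12.5 + 0.03·718.75 = 34.0625.
Δq = 897.4359 − 718.75 = 178.6859; wedge = 48 − 34.0625 = 13.9375.
DWL = ½ × 178.6859 × 13.9375 = 1245.22.

1245.22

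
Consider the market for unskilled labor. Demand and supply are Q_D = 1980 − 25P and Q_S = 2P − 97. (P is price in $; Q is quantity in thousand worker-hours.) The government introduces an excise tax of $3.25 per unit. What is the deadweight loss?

In inverse form: demand P = 79.2 − 0.04Q, supply P = 48.5 + 0.5Q.
Competitive equilibrium: 79.2 − 0.04Q = 48.5 + 0.5Q → Q* = 56.8519, P* = 76.9259.
With the tax, the buyer price exceeds the seller price by 3.25: (79.2 − 0.04Q) − (48.5 + 0.5Q) = 3.25 → Q' = 50.8333.
ΔQ = 56.8519 − 50.8333 = 6.0186; the wedge equals the tax, 3.25.
DWL = ½ × 6.0186 × 3.25 = $9.78 thousand.

$9.78 thousand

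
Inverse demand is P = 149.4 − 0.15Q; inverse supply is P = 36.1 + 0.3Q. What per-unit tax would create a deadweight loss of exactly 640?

24

Competitive equilibrium: 149.4 − 0.15Q = 36.1 + 0.3Q → Q* = 251.7778, P* = 111.6333.
A tax t gives ΔQ = t/0.45 and wedge t, so DWL = t²/0.9.
t²/0.9 = 640 → t² = 576 → t = 24.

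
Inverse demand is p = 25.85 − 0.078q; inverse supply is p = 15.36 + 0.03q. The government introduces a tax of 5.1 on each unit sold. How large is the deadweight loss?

120.42

Competitive equilibrium: 25.85 − 0.078q = 15.36 + 0.03q → q* = 97.1296, p* = 18.2739.
With the tax, the buyer price exceeds the seller price by 5.1: (25.85 − 0.078q) − (15.36 + 0.03q) = 5.1 → q' = 49.9074.
Δq = 97.1296 − 49.9074 = 47.2222; the wedge equals the tax, 5.1.
Deadweight loss = ½ × 47.2222 × 5.1 = 120.42.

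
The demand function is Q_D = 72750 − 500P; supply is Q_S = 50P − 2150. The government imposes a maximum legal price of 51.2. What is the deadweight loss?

In inverse form: demand P = 145.5 − 0.002Q, supply P = 43 + 0.02Q.
Competitive equilibrium: 145.5 − 0.002Q = 43 + 0.02Q → Q* = 4659.0909, P* = 136.1818.
At the ceiling P = 51.2, quantity supplied = (51.2 − 43)/0.02 = 410.
Willingness to pay at Q' = 410: 145.5 − 0.002·410 = 144.68.
ΔQ = 4659.0909 − 410 = 4249.0909; wedge = 144.68 − 51.2 = 93.48.
Deadweight loss = ½ × 4249.0909 × 93.48 = 198602.51.

198602.51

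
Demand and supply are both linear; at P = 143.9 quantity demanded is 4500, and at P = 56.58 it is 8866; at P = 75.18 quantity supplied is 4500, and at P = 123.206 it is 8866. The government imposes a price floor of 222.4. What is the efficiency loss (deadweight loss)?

Demand slope = (56.58 − 143.9)/(8866 − 4500) = −0.02, so P = 233.9 − 0.02Q.
Supply slope = (123.206 − 75.18)/(8866 − 4500) = 0.011, so P = 25.68 + 0.011Q.
Competitive equilibrium: 233.9 − 0.02Q = 25.68 + 0.011Q → Q* = 6716.7742, P* = 99.5645.
At the floor P = 222.4, quantity demanded = (233.9 − 222.4)/0.02 = 575.
Sellers' marginal cost at Q' = 575: 25.68 + 0.011·575 = 32.005.
ΔQ = 6716.7742 − 575 = 6141.7742; wedge = 222.4 − 32.005 = 190.395.
Deadweight loss = ½ × 6141.7742 × 190.395 = 584681.55.

584681.55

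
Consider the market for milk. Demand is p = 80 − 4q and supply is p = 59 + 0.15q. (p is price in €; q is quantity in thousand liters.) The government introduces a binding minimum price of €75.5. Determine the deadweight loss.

Competitive equilibrium: 80 − 4q = 59 + 0.15q → q* = 5.0602, p* = 59.759.
At the floor p = 75.5, quantity demanded = (80 − 75.5)/4 = 1.125.
Sellers' marginal cost at q' = 1.125: 59 + 0.15·1.125 = 59.1688.
Δq = 5.0602 − 1.125 = 3.9352; wedge = 75.5 − 59.1688 = 16.3312.
Deadweight loss = ½ × 3.9352 × 16.3312 = €32.13 thousand.

€32.13 thousand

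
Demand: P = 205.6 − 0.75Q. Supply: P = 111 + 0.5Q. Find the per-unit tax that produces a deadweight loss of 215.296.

23.2

Competitive equilibrium: 205.6 − 0.75Q = 111 + 0.5Q → Q* = 75.68, P* = 148.84.
A tax t gives ΔQ = t/1.25 and wedge t, so DWL = t²/2.5.
t²/2.5 = 215.296 → t² = 538.24 → t = 23.2.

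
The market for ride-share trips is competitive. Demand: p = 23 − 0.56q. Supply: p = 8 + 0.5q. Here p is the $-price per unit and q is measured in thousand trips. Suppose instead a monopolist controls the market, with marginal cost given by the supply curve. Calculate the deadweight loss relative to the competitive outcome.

Competitive equilibrium: 23 − 0.56q = 8 + 0.5q → q* = 14.1509, p* = 15.0755.
Marginal revenue: MR = 23 − 1.12q. Set MR = MC: 23 − 1.12q = 8 + 0.5q → q_m = 9.2593.
Price p_m = 23 − 0.56·9.2593 = 17.8148; MC(q_m) = 8 + 0.5·9.2593 = 12.6297.
Competitive q* = 14.1509, so Δq = 4.8916; wedge = 17.8148 − 12.6297 = 5.1851.
Deadweight loss = ½ × 4.8916 × 5.1851 = $12.68 thousand.

$12.68 thousand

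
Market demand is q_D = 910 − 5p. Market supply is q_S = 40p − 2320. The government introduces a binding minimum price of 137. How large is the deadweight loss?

In inverse form: demand p = 182 − 0.2q, supply p = 58 + 0.025q.
Competitive equilibrium: 182 − 0.2q = 58 + 0.025q → q* = 551.1111, p* = 71.7778.
At the floor p = 137, quantity demanded = (182 − 137)/0.2 = 225.
Sellers' marginal cost at q' = 225: 58 + 0.025·225 = 63.625.
Δq = 551.1111 − 225 = 326.1111; wedge = 137 − 63.625 = 73.375.
Welfare loss = ½ × 326.1111 × 73.375 = 11964.20.

11964.20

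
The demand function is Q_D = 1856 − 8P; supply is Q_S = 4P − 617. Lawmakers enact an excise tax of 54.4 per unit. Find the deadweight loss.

3945.81

In inverse form: demand P = 232 − 0.125Q, supply P = 154.25 + 0.25Q.
Competitive equilibrium: 232 − 0.125Q = 154.25 + 0.25Q → Q* = 207.3333, P* = 206.0833.
With the tax, the buyer price exceeds the seller price by 54.4: (232 − 0.125Q) − (154.25 + 0.25Q) = 54.4 → Q' = 62.2667.
ΔQ = 207.3333 − 62.2667 = 145.0666; the wedge equals the tax, 54.4.
Welfare loss = ½ × 145.0666 × 54.4 = 3945.81.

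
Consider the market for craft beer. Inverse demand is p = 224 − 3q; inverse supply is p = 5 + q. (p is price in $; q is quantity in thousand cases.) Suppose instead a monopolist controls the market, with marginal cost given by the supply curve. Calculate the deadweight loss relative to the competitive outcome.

$1101.15 thousand

Competitive equilibrium: 224 − 3q = 5 + q → q* = 54.75, p* = 59.75.
Marginal revenue: MR = 224 − 6q. Set MR = MC: 224 − 6q = 5 + q → q_m = 31.2857.
Price p_m = 224 − 3·31.2857 = 130.1429; MC(q_m) = 5 + 1·31.2857 = 36.2857.
Competitive q* = 54.75, so Δq = 23.4643; wedge = 130.1429 − 36.2857 = 93.8572.
Deadweight loss = ½ × 23.4643 × 93.8572 = $1101.15 thousand.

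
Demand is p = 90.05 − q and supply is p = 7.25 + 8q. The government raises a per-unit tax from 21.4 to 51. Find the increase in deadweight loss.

119.06

Competitive equilibrium: 90.05 − q = 7.25 + 8q → q* = 9.2, p* = 80.85.
For a per-unit tax t: Δq = t/9, so DWL = ½·t·(t/9) = t²/18.
At t = 21.4: DWL = 25.442. At t = 51: DWL = 144.5.
Increase = 144.5 − 25.442 = 119.06.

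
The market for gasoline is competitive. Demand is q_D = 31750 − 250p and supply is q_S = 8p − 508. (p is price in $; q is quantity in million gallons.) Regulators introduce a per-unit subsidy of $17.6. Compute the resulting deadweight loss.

$1200.62 million

In inverse form: demand p = 127 − 0.004q, supply p = 63.5 + 0.125q.
Competitive equilibrium: 127 − 0.004q = 63.5 + 0.125q → q* = 492.2481, p* = 125.031.
The subsidy lowers effective supply by 17.6: p = 45.9 + 0.125q.
New quantity: 127 − 0.004q = 45.9 + 0.125q → q' = 628.6822.
Overproduction Δq = 628.6822 − 492.2481 = 136.4341; wedge = subsidy = 17.6.
DWL = ½ × 136.4341 × 17.6 = $1200.62 million.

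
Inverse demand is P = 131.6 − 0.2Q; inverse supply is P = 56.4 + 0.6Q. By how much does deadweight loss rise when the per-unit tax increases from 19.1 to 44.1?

987.50

Competitive equilibrium: 131.6 − 0.2Q = 56.4 + 0.6Q → Q* = 94, P* = 112.8.
For a per-unit tax t: ΔQ = t/0.8, so DWL = ½·t·(t/0.8) = t²/1.6.
At t = 19.1: DWL = 228.006. At t = 44.1: DWL = 1215.506.
Increase = 1215.506 − 228.006 = 987.50.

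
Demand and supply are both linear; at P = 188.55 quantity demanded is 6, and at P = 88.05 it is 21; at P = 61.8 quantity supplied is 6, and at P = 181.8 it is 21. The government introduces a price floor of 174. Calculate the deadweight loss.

305.85

Demand slope = (88.05 − 188.55)/(21 − 6) = −6.7, so P = 228.75 − 6.7Q.
Supply slope = (181.8 − 61.8)/(21 − 6) = 8, so P = 13.8 + 8Q.
Competitive equilibrium: 228.75 − 6.7Q = 13.8 + 8Q → Q* = 14.622449, P* = 130.779592.
At the floor P = 174, quantity demanded = (228.75 − 174)/6.7 = 8.171642.
Sellers' marginal cost at Q' = 8.171642: 13.8 + 8·8.171642 = 79.173136.
ΔQ = 14.622449 − 8.171642 = 6.450807; wedge = 174 − 79.173136 = 94.826864.
Welfare loss = ½ × 6.450807 × 94.826864 = 305.85.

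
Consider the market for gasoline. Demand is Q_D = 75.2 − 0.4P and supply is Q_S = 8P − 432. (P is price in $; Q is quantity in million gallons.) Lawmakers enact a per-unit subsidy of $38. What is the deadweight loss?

In inverse form: demand P = 188 − 2.5Q, supply P = 54 + 0.125Q.
Competitive equilibrium: 188 − 2.5Q = 54 + 0.125Q → Q* = 51.0476, P* = 60.381.
The subsidy lowers effective supply by 38: P = 16 + 0.125Q.
New quantity: 188 − 2.5Q = 16 + 0.125Q → Q' = 65.5238.
Overproduction ΔQ = 65.5238 − 51.0476 = 14.4762; wedge = subsidy = 38.
Welfare loss = ½ × 14.4762 × 38 = $275.05 million.

$275.05 million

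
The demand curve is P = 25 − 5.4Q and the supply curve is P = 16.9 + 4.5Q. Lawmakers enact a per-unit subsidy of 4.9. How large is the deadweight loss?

Competitive equilibrium: 25 − 5.4Q = 16.9 + 4.5Q → Q* = 0.8182, P* = 20.5818.
The subsidy lowers effective supply by 4.9: P = 12 + 4.5Q.
New quantity: 25 − 5.4Q = 12 + 4.5Q → Q' = 1.3131.
Overproduction ΔQ = 1.3131 − 0.8182 = 0.4949; wedge = subsidy = 4.9.
DWL = ½ × 0.4949 × 4.9 = 1.21.

1.21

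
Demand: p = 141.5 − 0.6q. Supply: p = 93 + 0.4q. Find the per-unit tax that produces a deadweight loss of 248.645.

Competitive equilibrium: 141.5 − 0.6q = 93 + 0.4q → q* = 48.5, p* = 112.4.
A tax t gives Δq = t/1 and wedge t, so DWL = t²/2.
t²/2 = 248.645 → t² = 497.29 → t = 22.3.

22.3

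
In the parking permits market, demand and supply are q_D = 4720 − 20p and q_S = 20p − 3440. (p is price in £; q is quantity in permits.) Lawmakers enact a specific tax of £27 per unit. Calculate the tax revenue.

£9990

In inverse form: demand p = 236 − 0.05q, supply p = 172 + 0.05q.
Competitive equilibrium: 236 − 0.05q = 172 + 0.05q → q* = 640, p* = 204.
With the tax, the buyer price exceeds the seller price by 27: (236 − 0.05q) − (172 + 0.05q) = 27 → q' = 370.
Tax revenue = 27 × 370 = £9990.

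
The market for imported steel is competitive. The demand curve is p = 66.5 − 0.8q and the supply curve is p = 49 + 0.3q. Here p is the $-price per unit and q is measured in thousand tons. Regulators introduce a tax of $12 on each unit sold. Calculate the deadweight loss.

Competitive equilibrium: 66.5 − 0.8q = 49 + 0.3q → q* = 15.9091, p* = 53.7727.
With the tax, the buyer price exceeds the seller price by 12: (66.5 − 0.8q) − (49 + 0.3q) = 12 → q' = 5.
Δq = 15.9091 − 5 = 10.9091; the wedge equals the tax, 12.
Deadweight loss = ½ × 10.9091 × 12 = $65.45 thousand.

$65.45 thousand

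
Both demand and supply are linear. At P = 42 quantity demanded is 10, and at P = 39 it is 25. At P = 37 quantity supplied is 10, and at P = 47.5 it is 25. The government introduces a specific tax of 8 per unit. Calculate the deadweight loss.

Demand slope = (39 − 42)/(25 − 10) = −0.2, so P = 44 − 0.2Q.
Supply slope = (47.5 − 37)/(25 − 10) = 0.7, so P = 30 + 0.7Q.
Competitive equilibrium: 44 − 0.2Q = 30 + 0.7Q → Q* = 15.5556, P* = 40.8889.
With the tax, the buyer price exceeds the seller price by 8: (44 − 0.2Q) − (30 + 0.7Q) = 8 → Q' = 6.6667.
ΔQ = 15.5556 − 6.6667 = 8.8889; the wedge equals the tax, 8.
The triangle = ½ × 8.8889 × 8 = 35.56.

35.56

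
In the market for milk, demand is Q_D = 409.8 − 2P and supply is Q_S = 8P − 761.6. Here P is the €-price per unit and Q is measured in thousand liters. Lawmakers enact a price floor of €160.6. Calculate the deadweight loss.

€2360.96 thousand

In inverse form: demand P = 204.9 − 0.5Q, supply P = 95.2 + 0.125Q.
Competitive equilibrium: 204.9 − 0.5Q = 95.2 + 0.125Q → Q* = 175.52, P* = 117.14.
At the floor P = 160.6, quantity demanded = (204.9 − 160.6)/0.5 = 88.6.
Sellers' marginal cost at Q' = 88.6: 95.2 + 0.125·88.6 = 106.275.
ΔQ = 175.52 − 88.6 = 86.92; wedge = 160.6 − 106.275 = 54.325.
The triangle = ½ × 86.92 × 54.325 = €2360.96 thousand.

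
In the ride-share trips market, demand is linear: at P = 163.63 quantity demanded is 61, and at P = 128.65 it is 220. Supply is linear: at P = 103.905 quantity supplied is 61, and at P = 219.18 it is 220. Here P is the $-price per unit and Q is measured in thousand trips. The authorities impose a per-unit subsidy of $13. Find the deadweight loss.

Demand slope = (128.65 − 163.63)/(220 − 61) = −0.22, so P = 177.05 − 0.22Q.
Supply slope = (219.18 − 103.905)/(220 − 61) = 0.725, so P = 59.68 + 0.725Q.
Competitive equilibrium: 177.05 − 0.22Q = 59.68 + 0.725Q → Q* = 124.2011, P* = 149.7258.
The subsidy lowers effective supply by 13: P = 46.68 + 0.725Q.
New quantity: 177.05 − 0.22Q = 46.68 + 0.725Q → Q' = 137.9577.
Overproduction ΔQ = 137.9577 − 124.2011 = 13.7566; wedge = subsidy = 13.
Deadweight loss = ½ × 13.7566 × 13 = $89.42 thousand.

$89.42 thousand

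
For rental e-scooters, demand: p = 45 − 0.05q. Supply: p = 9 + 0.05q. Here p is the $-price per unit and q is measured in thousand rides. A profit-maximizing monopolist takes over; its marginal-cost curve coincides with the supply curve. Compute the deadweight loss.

Competitive equilibrium: 45 − 0.05q = 9 + 0.05q → q* = 360, p* = 27.
Marginal revenue: MR = 45 − 0.1q. Set MR = MC: 45 − 0.1q = 9 + 0.05q → q_m = 240.
Price p_m = 45 − 0.05·240 = 33; MC(q_m) = 9 + 0.05·240 = 21.
Competitive q* = 360, so Δq = 120; wedge = 33 − 21 = 12.
The triangle = ½ × 120 × 12 = $720 thousand.

$720 thousand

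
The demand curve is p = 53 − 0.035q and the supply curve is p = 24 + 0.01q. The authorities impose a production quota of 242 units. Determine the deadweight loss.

Competitive equilibrium: 53 − 0.035q = 24 + 0.01q → q* = 644.4444, p* = 30.4444.
At q = 242: demand price = 53 − 0.035·242 = 44.53; supply price = 24 + 0.01·242 = 26.42.
Δq = 644.4444 − 242 = 402.4444; wedge = 44.53 − 26.42 = 18.11.
Deadweight loss = ½ × 402.4444 × 18.11 = 3644.13.

3644.13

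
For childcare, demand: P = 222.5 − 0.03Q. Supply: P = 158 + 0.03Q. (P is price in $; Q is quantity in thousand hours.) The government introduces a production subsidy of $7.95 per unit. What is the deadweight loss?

$526.69 thousand

Competitive equilibrium: 222.5 − 0.03Q = 158 + 0.03Q → Q* = 1075, P* = 190.25.
The subsidy lowers effective supply by 7.95: P = 150.05 + 0.03Q.
New quantity: 222.5 − 0.03Q = 150.05 + 0.03Q → Q' = 1207.5.
Overproduction ΔQ = 1207.5 − 1075 = 132.5; wedge = subsidy = 7.95.
DWL = ½ × 132.5 × 7.95 = $526.69 thousand.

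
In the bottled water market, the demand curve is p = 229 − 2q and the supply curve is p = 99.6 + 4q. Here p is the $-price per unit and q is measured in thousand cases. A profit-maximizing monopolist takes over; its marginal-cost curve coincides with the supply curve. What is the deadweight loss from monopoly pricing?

$87.21 thousand

Competitive equilibrium: 229 − 2q = 99.6 + 4q → q* = 21.5667, p* = 185.8667.
Marginal revenue: MR = 229 − 4q. Set MR = MC: 229 − 4q = 99.6 + 4q → q_m = 16.175.
Price p_m = 229 − 2·16.175 = 196.65; MC(q_m) = 99.6 + 4·16.175 = 164.3.
Competitive q* = 21.5667, so Δq = 5.3917; wedge = 196.65 − 164.3 = 32.35.
The triangle = ½ × 5.3917 × 32.35 = $87.21 thousand.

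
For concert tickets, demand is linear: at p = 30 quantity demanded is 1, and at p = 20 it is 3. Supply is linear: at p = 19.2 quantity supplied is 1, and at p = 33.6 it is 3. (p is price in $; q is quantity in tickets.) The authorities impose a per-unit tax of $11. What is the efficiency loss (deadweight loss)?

$4.96

Demand slope = (20 − 30)/(3 − 1) = −5, so p = 35 − 5q.
Supply slope = (33.6 − 19.2)/(3 − 1) = 7.2, so p = 12 + 7.2q.
Competitive equilibrium: 35 − 5q = 12 + 7.2q → q* = 1.8852, p* = 25.5738.
With the tax, the buyer price exceeds the seller price by 11: (35 − 5q) − (12 + 7.2q) = 11 → q' = 0.9836.
Δq = 1.8852 − 0.9836 = 0.9016; the wedge equals the tax, 11.
The triangle = ½ × 0.9016 × 11 = $4.96.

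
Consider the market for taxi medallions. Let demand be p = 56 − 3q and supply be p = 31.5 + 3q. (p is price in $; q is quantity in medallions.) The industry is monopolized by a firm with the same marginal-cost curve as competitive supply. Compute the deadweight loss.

$5.56

Competitive equilibrium: 56 − 3q = 31.5 + 3q → q* = 4.0833, p* = 43.75.
Marginal revenue: MR = 56 − 6q. Set MR = MC: 56 − 6q = 31.5 + 3q → q_m = 2.7222.
Price p_m = 56 − 3·2.7222 = 47.8334; MC(q_m) = 31.5 + 3·2.7222 = 39.6666.
Competitive q* = 4.0833, so Δq = 1.3611; wedge = 47.8334 − 39.6666 = 8.1668.
Welfare loss = ½ × 1.3611 × 8.1668 = $5.56.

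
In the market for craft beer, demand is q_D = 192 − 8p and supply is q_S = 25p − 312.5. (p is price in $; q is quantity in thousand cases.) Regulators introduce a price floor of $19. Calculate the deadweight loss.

$72.76 thousand

In inverse form: demand p = 24 − 0.125q, supply p = 12.5 + 0.04q.
Competitive equilibrium: 24 − 0.125q = 12.5 + 0.04q → q* = 69.697, p* = 15.2879.
At the floor p = 19, quantity demanded = (24 − 19)/0.125 = 40.
Sellers' marginal cost at q' = 40: 12.5 + 0.04·40 = 14.1.
Δq = 69.697 − 40 = 29.697; wedge = 19 − 14.1 = 4.9.
DWL = ½ × 29.697 × 4.9 = $72.76 thousand.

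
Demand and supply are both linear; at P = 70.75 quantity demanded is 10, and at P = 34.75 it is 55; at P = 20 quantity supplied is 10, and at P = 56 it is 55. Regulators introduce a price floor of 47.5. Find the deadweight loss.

Demand slope = (34.75 − 70.75)/(55 − 10) = −0.8, so P = 78.75 − 0.8Q.
Supply slope = (56 − 20)/(55 − 10) = 0.8, so P = 12 + 0.8Q.
Competitive equilibrium: 78.75 − 0.8Q = 12 + 0.8Q → Q* = 41.7188, P* = 45.375.
At the floor P = 47.5, quantity demanded = (78.75 − 47.5)/0.8 = 39.0625.
Sellers' marginal cost at Q' = 39.0625: 12 + 0.8·39.0625 = 43.25.
ΔQ = 41.7188 − 39.0625 = 2.6563; wedge = 47.5 − 43.25 = 4.25.
Deadweight loss = ½ × 2.6563 × 4.25 = 5.64.

5.64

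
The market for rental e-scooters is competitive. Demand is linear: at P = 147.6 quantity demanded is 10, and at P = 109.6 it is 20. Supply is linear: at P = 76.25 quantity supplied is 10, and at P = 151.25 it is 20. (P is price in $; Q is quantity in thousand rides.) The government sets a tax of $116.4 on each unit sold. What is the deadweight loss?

$599.51 thousand

Demand slope = (109.6 − 147.6)/(20 − 10) = −3.8, so P = 185.6 − 3.8Q.
Supply slope = (151.25 − 76.25)/(20 − 10) = 7.5, so P = 1.25 + 7.5Q.
Competitive equilibrium: 185.6 − 3.8Q = 1.25 + 7.5Q → Q* = 16.3142, P* = 123.6062.
With the tax, the buyer price exceeds the seller price by 116.4: (185.6 − 3.8Q) − (1.25 + 7.5Q) = 116.4 → Q' = 6.0133.
ΔQ = 16.3142 − 6.0133 = 10.3009; the wedge equals the tax, 116.4.
DWL = ½ × 10.3009 × 116.4 = $599.51 thousand.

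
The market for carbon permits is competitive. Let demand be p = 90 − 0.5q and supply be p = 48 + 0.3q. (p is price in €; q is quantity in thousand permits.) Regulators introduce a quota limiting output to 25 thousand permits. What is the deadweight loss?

Competitive equilibrium: 90 − 0.5q = 48 + 0.3q → q* = 52.5, p* = 63.75.
At q = 25: demand price = 90 − 0.5·25 = 77.5; supply price = 48 + 0.3·25 = 55.5.
Δq = 52.5 − 25 = 27.5; wedge = 77.5 − 55.5 = 22.
The triangle = ½ × 27.5 × 22 = €302.50 thousand.

€302.50 thousand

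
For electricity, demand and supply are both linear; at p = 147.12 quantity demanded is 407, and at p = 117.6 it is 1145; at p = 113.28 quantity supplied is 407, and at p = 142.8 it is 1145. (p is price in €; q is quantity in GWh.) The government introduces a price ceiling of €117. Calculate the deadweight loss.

€4356

Demand slope = (117.6 − 147.12)/(1145 − 407) = −0.04, so p = 163.4 − 0.04q.
Supply slope = (142.8 − 113.28)/(1145 − 407) = 0.04, so p = 97 + 0.04q.
Competitive equilibrium: 163.4 − 0.04q = 97 + 0.04q → q* = 830, p* = 130.2.
At the ceiling p = 117, quantity supplied = (117 − 97)/0.04 = 500.
Willingness to pay at q' = 500: 163.4 − 0.04·500 = 143.4.
Δq = 830 − 500 = 330; wedge = 143.4 − 117 = 26.4.
DWL = ½ × 330 × 26.4 = €4356.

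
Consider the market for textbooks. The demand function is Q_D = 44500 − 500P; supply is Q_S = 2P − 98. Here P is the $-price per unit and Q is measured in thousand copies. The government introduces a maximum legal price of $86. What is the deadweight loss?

In inverse form: demand P = 89 − 0.002Q, supply P = 49 + 0.5Q.
Competitive equilibrium: 89 − 0.002Q = 49 + 0.5Q → Q* = 79.6813, P* = 88.8406.
At the ceiling P = 86, quantity supplied = (86 − 49)/0.5 = 74.
Willingness to pay at Q' = 74: 89 − 0.002·74 = 88.852.
ΔQ = 79.6813 − 74 = 5.6813; wedge = 88.852 − 86 = 2.852.
The triangle = ½ × 5.6813 × 2.852 = $8.10 thousand.

$8.10 thousand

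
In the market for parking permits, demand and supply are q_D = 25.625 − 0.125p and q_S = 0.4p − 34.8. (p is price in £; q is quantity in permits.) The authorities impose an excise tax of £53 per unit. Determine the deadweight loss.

£133.76

In inverse form: demand p = 205 − 8q, supply p = 87 + 2.5q.
Competitive equilibrium: 205 − 8q = 87 + 2.5q → q* = 11.2381, p* = 115.0952.
With the tax, the buyer price exceeds the seller price by 53: (205 − 8q) − (87 + 2.5q) = 53 → q' = 6.1905.
Δq = 11.2381 − 6.1905 = 5.0476; the wedge equals the tax, 53.
DWL = ½ × 5.0476 × 53 = £133.76.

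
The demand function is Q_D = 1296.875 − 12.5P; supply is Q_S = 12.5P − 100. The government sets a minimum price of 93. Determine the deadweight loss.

17228.32

In inverse form: demand P = 103.75 − 0.08Q, supply P = 8 + 0.08Q.
Competitive equilibrium: 103.75 − 0.08Q = 8 + 0.08Q → Q* = 598.4375, P* = 55.875.
At the floor P = 93, quantity demanded = (103.75 − 93)/0.08 = 134.375.
Sellers' marginal cost at Q' = 134.375: 8 + 0.08·134.375 = 18.75.
ΔQ = 598.4375 − 134.375 = 464.0625; wedge = 93 − 18.75 = 74.25.
The triangle = ½ × 464.0625 × 74.25 = 17228.32.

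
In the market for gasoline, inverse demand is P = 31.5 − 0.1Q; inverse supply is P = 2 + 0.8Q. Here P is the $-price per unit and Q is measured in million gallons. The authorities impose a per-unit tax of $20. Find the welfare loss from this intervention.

$222.22 million

Competitive equilibrium: 31.5 − 0.1Q = 2 + 0.8Q → Q* = 32.7778, P* = 28.2222.
With the tax, the buyer price exceeds the seller price by 20: (31.5 − 0.1Q) − (2 + 0.8Q) = 20 → Q' = 10.5556.
ΔQ = 32.7778 − 10.5556 = 22.2222; the wedge equals the tax, 20.
Welfare loss = ½ × 22.2222 × 20 = $222.22 million.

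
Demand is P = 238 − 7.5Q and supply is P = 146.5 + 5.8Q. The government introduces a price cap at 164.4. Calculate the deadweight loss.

Competitive equilibrium: 238 − 7.5Q = 146.5 + 5.8Q → Q* = 6.8797, P* = 186.4023.
At the ceiling P = 164.4, quantity supplied = (164.4 − 146.5)/5.8 = 3.0862.
Willingness to pay at Q' = 3.0862: 238 − 7.5·3.0862 = 214.8535.
ΔQ = 6.8797 − 3.0862 = 3.7935; wedge = 214.8535 − 164.4 = 50.4535.
Welfare loss = ½ × 3.7935 × 50.4535 = 95.70.

95.70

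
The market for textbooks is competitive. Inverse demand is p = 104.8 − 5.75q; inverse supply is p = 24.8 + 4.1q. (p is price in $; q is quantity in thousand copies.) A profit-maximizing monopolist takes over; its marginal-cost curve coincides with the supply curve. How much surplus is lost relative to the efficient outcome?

$44.14 thousand

Competitive equilibrium: 104.8 − 5.75q = 24.8 + 4.1q → q* = 8.1218, p* = 58.0995.
Marginal revenue: MR = 104.8 − 11.5q. Set MR = MC: 104.8 − 11.5q = 24.8 + 4.1q → q_m = 5.1282.
Price p_m = 104.8 − 5.75·5.1282 = 75.3129; MC(q_m) = 24.8 + 4.1·5.1282 = 45.8256.
Competitive q* = 8.1218, so Δq = 2.9936; wedge = 75.3129 − 45.8256 = 29.4873.
DWL = ½ × 2.9936 × 29.4873 = $44.14 thousand.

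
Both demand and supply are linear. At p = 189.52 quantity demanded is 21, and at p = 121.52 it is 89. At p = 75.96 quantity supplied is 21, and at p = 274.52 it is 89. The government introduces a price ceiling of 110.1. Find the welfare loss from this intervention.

585.09

Demand slope = (121.52 − 189.52)/(89 − 21) = −1, so p = 210.52 − q.
Supply slope = (274.52 − 75.96)/(89 − 21) = 2.92, so p = 14.64 + 2.92q.
Competitive equilibrium: 210.52 − q = 14.64 + 2.92q → q* = 49.9694, p* = 160.5506.
At the ceiling p = 110.1, quantity supplied = (110.1 − 14.64)/2.92 = 32.6918.
Willingness to pay at q' = 32.6918: 210.52 − 1·32.6918 = 177.8282.
Δq = 49.9694 − 32.6918 = 17.2776; wedge = 177.8282 − 110.1 = 67.7282.
Welfare loss = ½ × 17.2776 × 67.7282 = 585.09.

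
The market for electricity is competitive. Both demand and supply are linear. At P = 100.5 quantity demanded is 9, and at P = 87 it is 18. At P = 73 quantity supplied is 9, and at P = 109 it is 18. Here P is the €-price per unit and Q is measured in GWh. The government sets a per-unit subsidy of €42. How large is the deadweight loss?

Demand slope = (87 − 100.5)/(18 − 9) = −1.5, so P = 114 − 1.5Q.
Supply slope = (109 − 73)/(18 − 9) = 4, so P = 37 + 4Q.
Competitive equilibrium: 114 − 1.5Q = 37 + 4Q → Q* = 14, P* = 93.
The subsidy lowers effective supply by 42: P = 4Q − 5.
New quantity: 114 − 1.5Q = 4Q − 5 → Q' = 21.6364.
Overproduction ΔQ = 21.6364 − 14 = 7.6364; wedge = subsidy = 42.
The triangle = ½ × 7.6364 × 42 = €160.36.

€160.36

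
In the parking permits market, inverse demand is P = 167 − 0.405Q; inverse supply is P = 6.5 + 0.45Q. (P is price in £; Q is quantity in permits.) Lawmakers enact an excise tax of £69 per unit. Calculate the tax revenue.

£7384.21

Competitive equilibrium: 167 − 0.405Q = 6.5 + 0.45Q → Q* = 187.7193, P* = 90.9737.
With the tax, the buyer price exceeds the seller price by 69: (167 − 0.405Q) − (6.5 + 0.45Q) = 69 → Q' = 107.0175.
Tax revenue = 69 × 107.0175 = £7384.21.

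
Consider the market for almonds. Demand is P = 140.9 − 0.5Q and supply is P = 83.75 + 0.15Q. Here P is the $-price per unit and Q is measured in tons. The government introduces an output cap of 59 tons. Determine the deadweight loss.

$271.88

Competitive equilibrium: 140.9 − 0.5Q = 83.75 + 0.15Q → Q* = 87.9231, P* = 96.9385.
At Q = 59: demand price = 140.9 − 0.5·59 = 111.4; supply price = 83.75 + 0.15·59 = 92.6.
ΔQ = 87.9231 − 59 = 28.9231; wedge = 111.4 − 92.6 = 18.8.
DWL = ½ × 28.9231 × 18.8 = $271.88.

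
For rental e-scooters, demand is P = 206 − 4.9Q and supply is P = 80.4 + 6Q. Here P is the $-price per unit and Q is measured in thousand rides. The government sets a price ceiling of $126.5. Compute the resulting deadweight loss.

Competitive equilibrium: 206 − 4.9Q = 80.4 + 6Q → Q* = 11.5229, P* = 149.5376.
At the ceiling P = 126.5, quantity supplied = (126.5 − 80.4)/6 = 7.6833.
Willingness to pay at Q' = 7.6833: 206 − 4.9·7.6833 = 168.3518.
ΔQ = 11.5229 − 7.6833 = 3.8396; wedge = 168.3518 − 126.5 = 41.8518.
The triangle = ½ × 3.8396 × 41.8518 = $80.35 thousand.

$80.35 thousand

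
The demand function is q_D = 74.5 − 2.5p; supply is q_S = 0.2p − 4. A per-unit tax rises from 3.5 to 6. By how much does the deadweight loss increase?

2.20

In inverse form: demand p = 29.8 − 0.4q, supply p = 20 + 5q.
Competitive equilibrium: 29.8 − 0.4q = 20 + 5q → q* = 1.8148, p* = 29.0741.
For a per-unit tax t: Δq = t/5.4, so DWL = ½·t·(t/5.4) = t²/10.8.
At t = 3.5: DWL = 1.134. At t = 6: DWL = 3.333.
Increase = 3.333 − 1.134 = 2.20.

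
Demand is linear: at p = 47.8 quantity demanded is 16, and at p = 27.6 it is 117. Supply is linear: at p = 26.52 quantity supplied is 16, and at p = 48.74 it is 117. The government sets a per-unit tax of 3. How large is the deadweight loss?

Demand slope = (27.6 − 47.8)/(117 − 16) = −0.2, so p = 51 − 0.2q.
Supply slope = (48.74 − 26.52)/(117 − 16) = 0.22, so p = 23 + 0.22q.
Competitive equilibrium: 51 − 0.2q = 23 + 0.22q → q* = 66.6667, p* = 37.6667.
With the tax, the buyer price exceeds the seller price by 3: (51 − 0.2q) − (23 + 0.22q) = 3 → q' = 59.5238.
Δq = 66.6667 − 59.5238 = 7.1429; the wedge equals the tax, 3.
Deadweight loss = ½ × 7.1429 × 3 = 10.71.

10.71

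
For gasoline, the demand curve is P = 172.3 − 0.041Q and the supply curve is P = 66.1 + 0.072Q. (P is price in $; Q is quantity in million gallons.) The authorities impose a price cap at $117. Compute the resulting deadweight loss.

$3064.13 million

Competitive equilibrium: 172.3 − 0.041Q = 66.1 + 0.072Q → Q* = 939.82301, P* = 133.76726.
At the ceiling P = 117, quantity supplied = (117 − 66.1)/0.072 = 706.94444.
Willingness to pay at Q' = 706.94444: 172.3 − 0.041·706.94444 = 143.31528.
ΔQ = 939.82301 − 706.94444 = 232.87857; wedge = 143.31528 − 117 = 26.31528.
The triangle = ½ × 232.87857 × 26.31528 = $3064.13 million.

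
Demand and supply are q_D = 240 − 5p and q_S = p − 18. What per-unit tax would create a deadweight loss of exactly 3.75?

3

In inverse form: demand p = 48 − 0.2q, supply p = 18 + q.
Competitive equilibrium: 48 − 0.2q = 18 + q → q* = 25, p* = 43.
A tax t gives Δq = t/1.2 and wedge t, so DWL = t²/2.4.
t²/2.4 = 3.75 → t² = 9 → t = 3.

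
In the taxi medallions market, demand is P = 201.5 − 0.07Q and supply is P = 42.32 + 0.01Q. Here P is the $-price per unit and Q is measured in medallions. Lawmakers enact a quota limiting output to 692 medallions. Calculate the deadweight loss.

$67366.20

Competitive equilibrium: 201.5 − 0.07Q = 42.32 + 0.01Q → Q* = 1989.75, P* = 62.2175.
At Q = 692: demand price = 201.5 − 0.07·692 = 153.06; supply price = 42.32 + 0.01·692 = 49.24.
ΔQ = 1989.75 − 692 = 1297.75; wedge = 153.06 − 49.24 = 103.82.
DWL = ½ × 1297.75 × 103.82 = $67366.20.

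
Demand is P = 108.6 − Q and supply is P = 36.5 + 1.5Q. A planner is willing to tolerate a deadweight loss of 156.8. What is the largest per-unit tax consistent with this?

28

Competitive equilibrium: 108.6 − Q = 36.5 + 1.5Q → Q* = 28.84, P* = 79.76.
A tax t gives ΔQ = t/2.5 and wedge t, so DWL = t²/5.
t²/5 = 156.8 → t² = 784 → t = 28.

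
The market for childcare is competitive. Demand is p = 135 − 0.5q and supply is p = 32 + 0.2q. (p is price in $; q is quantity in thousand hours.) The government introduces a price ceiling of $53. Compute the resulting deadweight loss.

$621.61 thousand

Competitive equilibrium: 135 − 0.5q = 32 + 0.2q → q* = 147.1429, p* = 61.4286.
At the ceiling p = 53, quantity supplied = (53 − 32)/0.2 = 105.
Willingness to pay at q' = 105: 135 − 0.5·105 = 82.5.
Δq = 147.1429 − 105 = 42.1429; wedge = 82.5 − 53 = 29.5.
Welfare loss = ½ × 42.1429 × 29.5 = $621.61 thousand.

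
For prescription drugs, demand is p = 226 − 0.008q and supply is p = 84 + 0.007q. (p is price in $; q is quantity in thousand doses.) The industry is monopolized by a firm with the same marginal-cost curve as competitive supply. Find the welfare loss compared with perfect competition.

$81316.70 thousand

Competitive equilibrium: 226 − 0.008q = 84 + 0.007q → q* = 9466.666667, p* = 150.266667.
Marginal revenue: MR = 226 − 0.016q. Set MR = MC: 226 − 0.016q = 84 + 0.007q → q_m = 6173.913043.
Price p_m = 226 − 0.008·6173.913043 = 176.608696; MC(q_m) = 84 + 0.007·6173.913043 = 127.217391.
Competitive q* = 9466.666667, so Δq = 3292.753624; wedge = 176.608696 − 127.217391 = 49.391305.
Welfare loss = ½ × 3292.753624 × 49.391305 = $81316.70 thousand.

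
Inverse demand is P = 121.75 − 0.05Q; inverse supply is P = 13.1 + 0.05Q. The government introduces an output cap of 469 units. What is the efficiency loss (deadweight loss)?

Competitive equilibrium: 121.75 − 0.05Q = 13.1 + 0.05Q → Q* = 1086.5, P* = 67.425.
At Q = 469: demand price = 121.75 − 0.05·469 = 98.3; supply price = 13.1 + 0.05·469 = 36.55.
ΔQ = 1086.5 − 469 = 617.5; wedge = 98.3 − 36.55 = 61.75.
DWL = ½ × 617.5 × 61.75 = 19065.31.

19065.31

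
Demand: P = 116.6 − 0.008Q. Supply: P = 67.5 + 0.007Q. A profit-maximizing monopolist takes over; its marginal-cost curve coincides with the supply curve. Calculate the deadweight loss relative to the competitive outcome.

Competitive equilibrium: 116.6 − 0.008Q = 67.5 + 0.007Q → Q* = 3273.33333, P* = 90.41333.
Marginal revenue: MR = 116.6 − 0.016Q. Set MR = MC: 116.6 − 0.016Q = 67.5 + 0.007Q → Q_m = 2134.78261.
Price P_m = 116.6 − 0.008·2134.78261 = 99.52174; MC(Q_m) = 67.5 + 0.007·2134.78261 = 82.44348.
Competitive Q* = 3273.33333, so ΔQ = 1138.55072; wedge = 99.52174 − 82.44348 = 17.07826.
The triangle = ½ × 1138.55072 × 17.07826 = 9722.23.

9722.23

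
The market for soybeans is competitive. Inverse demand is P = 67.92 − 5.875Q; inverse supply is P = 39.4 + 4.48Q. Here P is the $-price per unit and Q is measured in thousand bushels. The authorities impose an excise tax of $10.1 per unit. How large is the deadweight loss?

$4.93 thousand

Competitive equilibrium: 67.92 − 5.875Q = 39.4 + 4.48Q → Q* = 2.7542, P* = 51.7389.
With the tax, the buyer price exceeds the seller price by 10.1: (67.92 − 5.875Q) − (39.4 + 4.48Q) = 10.1 → Q' = 1.7789.
ΔQ = 2.7542 − 1.7789 = 0.9753; the wedge equals the tax, 10.1.
The triangle = ½ × 0.9753 × 10.1 = $4.93 thousand.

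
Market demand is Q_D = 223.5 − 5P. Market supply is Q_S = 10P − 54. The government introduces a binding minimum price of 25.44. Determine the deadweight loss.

180.61

In inverse form: demand P = 44.7 − 0.2Q, supply P = 5.4 + 0.1Q.
Competitive equilibrium: 44.7 − 0.2Q = 5.4 + 0.1Q → Q* = 131, P* = 18.5.
At the floor P = 25.44, quantity demanded = (44.7 − 25.44)/0.2 = 96.3.
Sellers' marginal cost at Q' = 96.3: 5.4 + 0.1·96.3 = 15.03.
ΔQ = 131 − 96.3 = 34.7; wedge = 25.44 − 15.03 = 10.41.
The triangle = ½ × 34.7 × 10.41 = 180.61.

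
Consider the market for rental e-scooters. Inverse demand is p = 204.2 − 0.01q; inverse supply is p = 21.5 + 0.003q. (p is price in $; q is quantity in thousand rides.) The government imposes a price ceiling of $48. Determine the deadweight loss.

$177149.40 thousand

Competitive equilibrium: 204.2 − 0.01q = 21.5 + 0.003q → q* = 14053.846154, p* = 63.661538.
At the ceiling p = 48, quantity supplied = (48 − 21.5)/0.003 = 8833.333333.
Willingness to pay at q' = 8833.333333: 204.2 − 0.01·8833.333333 = 115.866667.
Δq = 14053.846154 − 8833.333333 = 5220.512821; wedge = 115.866667 − 48 = 67.866667.
The triangle = ½ × 5220.512821 × 67.866667 = $177149.40 thousand.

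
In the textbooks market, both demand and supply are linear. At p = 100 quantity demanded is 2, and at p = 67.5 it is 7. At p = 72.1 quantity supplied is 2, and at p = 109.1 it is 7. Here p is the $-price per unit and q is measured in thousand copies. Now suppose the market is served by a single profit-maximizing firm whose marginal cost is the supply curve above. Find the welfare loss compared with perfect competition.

Demand slope = (67.5 − 100)/(7 − 2) = −6.5, so p = 113 − 6.5q.
Supply slope = (109.1 − 72.1)/(7 − 2) = 7.4, so p = 57.3 + 7.4q.
Competitive equilibrium: 113 − 6.5q = 57.3 + 7.4q → q* = 4.0072, p* = 86.9532.
Marginal revenue: MR = 113 − 13q. Set MR = MC: 113 − 13q = 57.3 + 7.4q → q_m = 2.7304.
Price p_m = 113 − 6.5·2.7304 = 95.2524; MC(q_m) = 57.3 + 7.4·2.7304 = 77.505.
Competitive q* = 4.0072, so Δq = 1.2768; wedge = 95.2524 − 77.505 = 17.7474.
Welfare loss = ½ × 1.2768 × 17.7474 = $11.33 thousand.

$11.33 thousand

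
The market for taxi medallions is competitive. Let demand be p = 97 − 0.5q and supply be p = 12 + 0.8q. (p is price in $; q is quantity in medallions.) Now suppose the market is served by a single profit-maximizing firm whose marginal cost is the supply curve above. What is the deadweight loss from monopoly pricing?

$214.42

Competitive equilibrium: 97 − 0.5q = 12 + 0.8q → q* = 65.3846, p* = 64.3077.
Marginal revenue: MR = 97 − q. Set MR = MC: 97 − q = 12 + 0.8q → q_m = 47.2222.
Price p_m = 97 − 0.5·47.2222 = 73.3889; MC(q_m) = 12 + 0.8·47.2222 = 49.7778.
Competitive q* = 65.3846, so Δq = 18.1624; wedge = 73.3889 − 49.7778 = 23.6111.
Welfare loss = ½ × 18.1624 × 23.6111 = $214.42.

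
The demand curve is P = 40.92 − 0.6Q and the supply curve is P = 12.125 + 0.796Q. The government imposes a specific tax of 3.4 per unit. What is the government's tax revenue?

Competitive equilibrium: 40.92 − 0.6Q = 12.125 + 0.796Q → Q* = 20.6268, P* = 28.5439.
With the tax, the buyer price exceeds the seller price by 3.4: (40.92 − 0.6Q) − (12.125 + 0.796Q) = 3.4 → Q' = 18.1913.
Tax revenue = 3.4 × 18.1913 = 61.85.

61.85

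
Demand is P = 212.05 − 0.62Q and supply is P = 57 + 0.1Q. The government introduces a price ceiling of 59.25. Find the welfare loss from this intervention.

13388.42

Competitive equilibrium: 212.05 − 0.62Q = 57 + 0.1Q → Q* = 215.3472, P* = 78.5347.
At the ceiling P = 59.25, quantity supplied = (59.25 − 57)/0.1 = 22.5.
Willingness to pay at Q' = 22.5: 212.05 − 0.62·22.5 = 198.1.
ΔQ = 215.3472 − 22.5 = 192.8472; wedge = 198.1 − 59.25 = 138.85.
DWL = ½ × 192.8472 × 138.85 = 13388.42.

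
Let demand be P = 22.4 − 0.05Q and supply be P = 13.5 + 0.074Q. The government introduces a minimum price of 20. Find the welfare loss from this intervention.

35.04

Competitive equilibrium: 22.4 − 0.05Q = 13.5 + 0.074Q → Q* = 71.7742, P* = 18.8113.
At the floor P = 20, quantity demanded = (22.4 − 20)/0.05 = 48.
Sellers' marginal cost at Q' = 48: 13.5 + 0.074·48 = 17.052.
ΔQ = 71.7742 − 48 = 23.7742; wedge = 20 − 17.052 = 2.948.
Deadweight loss = ½ × 23.7742 × 2.948 = 35.04.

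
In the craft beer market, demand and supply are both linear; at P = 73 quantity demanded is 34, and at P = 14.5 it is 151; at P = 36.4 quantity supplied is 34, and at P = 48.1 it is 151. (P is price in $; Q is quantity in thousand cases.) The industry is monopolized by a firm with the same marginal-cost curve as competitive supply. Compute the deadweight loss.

$559.40 thousand

Demand slope = (14.5 − 73)/(151 − 34) = −0.5, so P = 90 − 0.5Q.
Supply slope = (48.1 − 36.4)/(151 − 34) = 0.1, so P = 33 + 0.1Q.
Competitive equilibrium: 90 − 0.5Q = 33 + 0.1Q → Q* = 95, P* = 42.5.
Marginal revenue: MR = 90 − Q. Set MR = MC: 90 − Q = 33 + 0.1Q → Q_m = 51.8182.
Price P_m = 90 − 0.5·51.8182 = 64.0909; MC(Q_m) = 33 + 0.1·51.8182 = 38.1818.
Competitive Q* = 95, so ΔQ = 43.1818; wedge = 64.0909 − 38.1818 = 25.9091.
Deadweight loss = ½ × 43.1818 × 25.9091 = $559.40 thousand.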